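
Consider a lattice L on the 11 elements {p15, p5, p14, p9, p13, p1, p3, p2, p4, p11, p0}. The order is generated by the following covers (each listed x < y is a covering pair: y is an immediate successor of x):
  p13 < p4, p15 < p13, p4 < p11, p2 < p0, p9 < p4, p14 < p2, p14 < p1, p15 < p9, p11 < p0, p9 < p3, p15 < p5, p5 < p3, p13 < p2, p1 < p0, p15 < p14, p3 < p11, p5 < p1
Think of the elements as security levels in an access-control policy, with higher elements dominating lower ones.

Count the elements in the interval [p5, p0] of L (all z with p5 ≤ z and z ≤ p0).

The interval [p5, p0] = {p0, p1, p11, p3, p5}, which has 5 elements.

5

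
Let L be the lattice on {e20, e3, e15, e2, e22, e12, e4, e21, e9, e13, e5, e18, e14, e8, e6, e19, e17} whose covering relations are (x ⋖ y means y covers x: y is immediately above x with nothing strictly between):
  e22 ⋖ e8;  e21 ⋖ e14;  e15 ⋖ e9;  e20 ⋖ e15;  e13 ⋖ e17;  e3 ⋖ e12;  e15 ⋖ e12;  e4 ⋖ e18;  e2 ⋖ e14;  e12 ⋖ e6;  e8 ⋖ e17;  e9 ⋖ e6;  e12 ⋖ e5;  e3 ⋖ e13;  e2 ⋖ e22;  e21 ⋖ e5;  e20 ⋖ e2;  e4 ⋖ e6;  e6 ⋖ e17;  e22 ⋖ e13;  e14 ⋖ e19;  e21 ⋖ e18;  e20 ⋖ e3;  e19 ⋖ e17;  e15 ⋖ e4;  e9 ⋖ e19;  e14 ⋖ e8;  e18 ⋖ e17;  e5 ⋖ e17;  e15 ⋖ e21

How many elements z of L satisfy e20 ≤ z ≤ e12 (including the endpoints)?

The interval [e20, e12] = {e12, e15, e20, e3}, which has 4 elements.

4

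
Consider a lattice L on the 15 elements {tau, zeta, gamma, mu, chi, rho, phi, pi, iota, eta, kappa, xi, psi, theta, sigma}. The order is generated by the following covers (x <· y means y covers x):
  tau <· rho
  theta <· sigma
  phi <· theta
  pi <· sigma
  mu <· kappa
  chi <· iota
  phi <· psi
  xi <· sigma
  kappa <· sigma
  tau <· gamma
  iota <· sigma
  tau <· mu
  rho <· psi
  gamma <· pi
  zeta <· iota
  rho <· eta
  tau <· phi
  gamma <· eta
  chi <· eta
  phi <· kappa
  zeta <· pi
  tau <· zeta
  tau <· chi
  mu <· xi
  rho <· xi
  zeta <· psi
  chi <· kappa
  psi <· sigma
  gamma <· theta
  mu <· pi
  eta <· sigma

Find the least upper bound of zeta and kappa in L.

sigma

Common upper bounds of {zeta, kappa}: sigma.
The least among these is sigma.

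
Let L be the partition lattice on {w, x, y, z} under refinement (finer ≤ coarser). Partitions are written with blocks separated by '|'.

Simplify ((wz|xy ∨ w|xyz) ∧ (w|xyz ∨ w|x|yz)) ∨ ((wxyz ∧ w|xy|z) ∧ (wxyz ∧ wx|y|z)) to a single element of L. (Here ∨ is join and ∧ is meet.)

w|xyz

wz|xy ∨ w|xyz = wxyz
w|xyz ∨ w|x|yz = w|xyz
wxyz ∧ w|xyz = w|xyz
wxyz ∧ w|xy|z = w|xy|z
wxyz ∧ wx|y|z = wx|y|z
w|xy|z ∧ wx|y|z = w|x|y|z
w|xyz ∨ w|x|y|z = w|xyz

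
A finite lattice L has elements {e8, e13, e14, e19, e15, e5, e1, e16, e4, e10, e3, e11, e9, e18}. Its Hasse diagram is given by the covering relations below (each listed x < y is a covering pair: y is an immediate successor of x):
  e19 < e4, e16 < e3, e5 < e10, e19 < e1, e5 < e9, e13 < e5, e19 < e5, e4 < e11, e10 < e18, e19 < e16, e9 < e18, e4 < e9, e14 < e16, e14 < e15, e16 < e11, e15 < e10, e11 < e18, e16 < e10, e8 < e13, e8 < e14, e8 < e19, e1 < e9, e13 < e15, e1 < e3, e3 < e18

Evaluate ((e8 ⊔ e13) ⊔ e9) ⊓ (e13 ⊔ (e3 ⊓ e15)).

e13

e8 ∨ e13 = e13
e13 ∨ e9 = e9
e3 ∧ e15 = e14
e13 ∨ e14 = e15
e9 ∧ e15 = e13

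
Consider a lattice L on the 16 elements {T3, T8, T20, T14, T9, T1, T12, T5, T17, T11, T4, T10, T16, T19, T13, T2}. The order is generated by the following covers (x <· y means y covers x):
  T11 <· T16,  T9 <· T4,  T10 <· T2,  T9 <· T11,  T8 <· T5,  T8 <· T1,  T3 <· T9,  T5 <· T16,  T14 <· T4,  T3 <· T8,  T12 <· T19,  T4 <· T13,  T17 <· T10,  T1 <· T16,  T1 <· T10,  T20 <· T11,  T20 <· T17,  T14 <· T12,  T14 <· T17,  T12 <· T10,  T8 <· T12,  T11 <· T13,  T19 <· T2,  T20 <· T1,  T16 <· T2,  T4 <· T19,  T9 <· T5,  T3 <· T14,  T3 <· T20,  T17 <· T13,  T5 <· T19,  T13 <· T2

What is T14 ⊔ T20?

Common upper bounds of {T14, T20}: T10, T13, T17, T2.
The least among these is T17.

T17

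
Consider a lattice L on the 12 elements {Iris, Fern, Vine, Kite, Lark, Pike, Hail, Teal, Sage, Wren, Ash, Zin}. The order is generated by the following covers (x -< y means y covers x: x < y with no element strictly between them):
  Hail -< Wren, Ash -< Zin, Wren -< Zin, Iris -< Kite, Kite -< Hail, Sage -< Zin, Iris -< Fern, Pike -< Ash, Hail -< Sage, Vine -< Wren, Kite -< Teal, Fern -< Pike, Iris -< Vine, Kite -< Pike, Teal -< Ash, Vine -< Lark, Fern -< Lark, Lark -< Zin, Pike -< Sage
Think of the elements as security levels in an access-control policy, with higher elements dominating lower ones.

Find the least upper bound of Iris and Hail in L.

Common upper bounds of {Iris, Hail}: Hail, Sage, Wren, Zin.
The least among these is Hail.

Hail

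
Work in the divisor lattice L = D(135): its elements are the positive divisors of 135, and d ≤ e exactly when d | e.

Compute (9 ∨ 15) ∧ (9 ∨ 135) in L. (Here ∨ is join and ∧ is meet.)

45

9 ∨ 15 = 45
9 ∨ 135 = 135
45 ∧ 135 = 45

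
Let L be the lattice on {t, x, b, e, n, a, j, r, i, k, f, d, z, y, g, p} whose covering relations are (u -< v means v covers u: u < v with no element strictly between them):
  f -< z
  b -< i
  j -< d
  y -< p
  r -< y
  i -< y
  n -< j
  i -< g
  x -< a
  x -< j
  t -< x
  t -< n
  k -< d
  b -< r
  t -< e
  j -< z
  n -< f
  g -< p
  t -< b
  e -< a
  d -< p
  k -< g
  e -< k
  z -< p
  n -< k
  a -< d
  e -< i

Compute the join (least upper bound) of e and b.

Common upper bounds of {e, b}: g, i, p, y.
The least among these is i.

i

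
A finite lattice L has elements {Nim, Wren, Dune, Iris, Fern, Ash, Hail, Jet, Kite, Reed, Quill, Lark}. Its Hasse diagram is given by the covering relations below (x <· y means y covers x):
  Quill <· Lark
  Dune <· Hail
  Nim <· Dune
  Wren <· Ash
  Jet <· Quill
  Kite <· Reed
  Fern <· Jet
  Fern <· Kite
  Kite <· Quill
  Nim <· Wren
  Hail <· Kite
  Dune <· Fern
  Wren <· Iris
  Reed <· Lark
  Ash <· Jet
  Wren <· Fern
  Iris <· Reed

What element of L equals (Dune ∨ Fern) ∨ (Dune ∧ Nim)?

Dune ∨ Fern = Fern
Dune ∧ Nim = Nim
Fern ∨ Nim = Fern

Fern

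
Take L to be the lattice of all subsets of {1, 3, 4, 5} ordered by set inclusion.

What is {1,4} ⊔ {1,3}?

Under ⊆, join is union: {1,4} ∪ {1,3} = {1,3,4}.

{1,3,4}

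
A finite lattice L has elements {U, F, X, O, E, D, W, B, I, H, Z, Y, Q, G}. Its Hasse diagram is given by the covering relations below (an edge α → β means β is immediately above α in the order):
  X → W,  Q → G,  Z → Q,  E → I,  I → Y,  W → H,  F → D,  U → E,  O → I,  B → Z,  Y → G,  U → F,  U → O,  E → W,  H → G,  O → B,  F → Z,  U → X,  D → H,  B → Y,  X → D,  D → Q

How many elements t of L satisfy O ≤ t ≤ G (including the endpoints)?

The interval [O, G] = {B, G, I, O, Q, Y, Z}, which has 7 elements.

7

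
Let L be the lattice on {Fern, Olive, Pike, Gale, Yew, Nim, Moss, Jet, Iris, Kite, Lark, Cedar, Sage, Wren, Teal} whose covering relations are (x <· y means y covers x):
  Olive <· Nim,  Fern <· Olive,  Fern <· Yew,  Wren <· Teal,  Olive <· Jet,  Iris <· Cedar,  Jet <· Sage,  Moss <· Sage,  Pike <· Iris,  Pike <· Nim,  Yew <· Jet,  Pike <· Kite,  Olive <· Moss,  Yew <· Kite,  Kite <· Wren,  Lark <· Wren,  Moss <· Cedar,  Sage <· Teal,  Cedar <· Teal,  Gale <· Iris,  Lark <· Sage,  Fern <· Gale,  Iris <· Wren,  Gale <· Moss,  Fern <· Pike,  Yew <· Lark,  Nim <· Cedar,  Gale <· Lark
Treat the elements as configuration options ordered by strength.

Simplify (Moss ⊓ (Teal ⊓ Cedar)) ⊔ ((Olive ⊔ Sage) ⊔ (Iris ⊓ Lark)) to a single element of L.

Teal ∧ Cedar = Cedar
Moss ∧ Cedar = Moss
Olive ∨ Sage = Sage
Iris ∧ Lark = Gale
Sage ∨ Gale = Sage
Moss ∨ Sage = Sage

Sage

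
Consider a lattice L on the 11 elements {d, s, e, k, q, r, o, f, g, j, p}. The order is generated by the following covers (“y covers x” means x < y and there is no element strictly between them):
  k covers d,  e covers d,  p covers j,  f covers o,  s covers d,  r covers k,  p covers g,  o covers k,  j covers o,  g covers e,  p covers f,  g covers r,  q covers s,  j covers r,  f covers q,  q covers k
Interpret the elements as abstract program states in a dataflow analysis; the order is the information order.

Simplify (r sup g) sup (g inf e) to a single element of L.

g

r ∨ g = g
g ∧ e = e
g ∨ e = g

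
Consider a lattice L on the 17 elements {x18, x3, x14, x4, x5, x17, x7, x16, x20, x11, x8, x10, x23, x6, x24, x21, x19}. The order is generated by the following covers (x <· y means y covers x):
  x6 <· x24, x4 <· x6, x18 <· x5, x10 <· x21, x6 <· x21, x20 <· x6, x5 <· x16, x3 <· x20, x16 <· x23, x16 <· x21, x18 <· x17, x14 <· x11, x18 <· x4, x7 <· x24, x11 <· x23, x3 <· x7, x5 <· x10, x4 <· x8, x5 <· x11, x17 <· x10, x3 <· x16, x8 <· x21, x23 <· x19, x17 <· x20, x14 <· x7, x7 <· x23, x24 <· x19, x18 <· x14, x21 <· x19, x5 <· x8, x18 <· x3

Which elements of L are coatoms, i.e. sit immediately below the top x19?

The coatoms are exactly the elements covered by x19: x21, x23, x24.

x21, x23, x24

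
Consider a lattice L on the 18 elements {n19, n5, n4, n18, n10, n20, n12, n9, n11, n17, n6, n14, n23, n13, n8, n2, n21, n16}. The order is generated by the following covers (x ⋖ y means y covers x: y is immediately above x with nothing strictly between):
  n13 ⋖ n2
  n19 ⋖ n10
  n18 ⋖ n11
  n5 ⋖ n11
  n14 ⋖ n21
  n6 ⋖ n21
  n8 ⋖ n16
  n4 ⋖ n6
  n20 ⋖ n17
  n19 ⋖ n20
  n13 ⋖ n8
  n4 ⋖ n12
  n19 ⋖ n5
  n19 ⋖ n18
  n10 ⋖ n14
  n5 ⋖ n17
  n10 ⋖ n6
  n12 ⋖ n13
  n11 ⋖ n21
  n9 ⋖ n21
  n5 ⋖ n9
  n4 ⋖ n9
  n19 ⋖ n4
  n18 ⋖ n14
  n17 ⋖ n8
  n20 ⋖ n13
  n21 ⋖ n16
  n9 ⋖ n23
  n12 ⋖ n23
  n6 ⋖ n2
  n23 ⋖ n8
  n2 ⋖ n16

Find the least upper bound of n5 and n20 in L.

n17

Common upper bounds of {n5, n20}: n16, n17, n8.
The least among these is n17.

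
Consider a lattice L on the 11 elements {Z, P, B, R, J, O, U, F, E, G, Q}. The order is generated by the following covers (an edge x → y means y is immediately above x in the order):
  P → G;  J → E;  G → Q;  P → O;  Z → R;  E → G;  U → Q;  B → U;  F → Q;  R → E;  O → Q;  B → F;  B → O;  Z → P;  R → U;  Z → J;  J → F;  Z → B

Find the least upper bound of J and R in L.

E

Common upper bounds of {J, R}: E, G, Q.
The least among these is E.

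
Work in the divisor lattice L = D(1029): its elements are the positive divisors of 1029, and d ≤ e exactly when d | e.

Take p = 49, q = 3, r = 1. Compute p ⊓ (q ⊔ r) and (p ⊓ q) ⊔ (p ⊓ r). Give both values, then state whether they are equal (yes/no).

1; 1; yes

q ⊔ r = 3, so p ⊓ (q ⊔ r) = 49 ⊓ 3 = 1.
p ⊓ q = 1 and p ⊓ r = 1, so (p ⊓ q) ⊔ (p ⊓ r) = 1 ⊔ 1 = 1.
Equal: yes.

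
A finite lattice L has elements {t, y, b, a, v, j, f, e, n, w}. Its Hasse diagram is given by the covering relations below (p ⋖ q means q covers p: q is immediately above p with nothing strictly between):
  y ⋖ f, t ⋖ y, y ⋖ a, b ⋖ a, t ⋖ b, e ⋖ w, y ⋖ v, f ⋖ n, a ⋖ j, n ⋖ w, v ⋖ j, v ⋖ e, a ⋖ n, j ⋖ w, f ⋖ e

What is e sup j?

Common upper bounds of {e, j}: w.
The least among these is w.

w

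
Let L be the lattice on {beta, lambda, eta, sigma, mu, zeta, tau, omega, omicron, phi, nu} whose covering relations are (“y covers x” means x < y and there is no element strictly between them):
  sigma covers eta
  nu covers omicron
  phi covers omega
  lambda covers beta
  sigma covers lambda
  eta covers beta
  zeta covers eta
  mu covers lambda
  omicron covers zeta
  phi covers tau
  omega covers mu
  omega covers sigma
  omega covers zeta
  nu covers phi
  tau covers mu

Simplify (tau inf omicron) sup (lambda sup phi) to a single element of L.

tau ∧ omicron = beta
lambda ∨ phi = phi
beta ∨ phi = phi

phi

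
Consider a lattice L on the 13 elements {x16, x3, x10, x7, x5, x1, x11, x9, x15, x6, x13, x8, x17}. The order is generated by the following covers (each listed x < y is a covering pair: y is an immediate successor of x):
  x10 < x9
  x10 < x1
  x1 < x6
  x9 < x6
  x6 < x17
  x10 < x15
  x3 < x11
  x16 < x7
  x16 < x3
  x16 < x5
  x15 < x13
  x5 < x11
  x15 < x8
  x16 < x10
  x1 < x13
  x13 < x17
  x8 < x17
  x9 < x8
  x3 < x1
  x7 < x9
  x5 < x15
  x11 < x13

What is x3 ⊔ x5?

Common upper bounds of {x3, x5}: x11, x13, x17.
The least among these is x11.

x11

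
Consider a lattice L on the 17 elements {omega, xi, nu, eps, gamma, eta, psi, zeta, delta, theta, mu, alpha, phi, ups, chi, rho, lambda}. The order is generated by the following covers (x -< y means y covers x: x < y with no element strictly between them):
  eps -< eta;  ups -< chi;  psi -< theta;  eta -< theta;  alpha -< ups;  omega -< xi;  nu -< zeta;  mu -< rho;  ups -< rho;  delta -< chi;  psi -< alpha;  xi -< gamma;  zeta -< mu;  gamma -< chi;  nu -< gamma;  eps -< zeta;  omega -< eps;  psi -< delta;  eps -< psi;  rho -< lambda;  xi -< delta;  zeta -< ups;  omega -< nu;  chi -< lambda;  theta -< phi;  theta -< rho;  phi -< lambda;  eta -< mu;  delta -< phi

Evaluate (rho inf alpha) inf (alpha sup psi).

alpha

rho ∧ alpha = alpha
alpha ∨ psi = alpha
alpha ∧ alpha = alpha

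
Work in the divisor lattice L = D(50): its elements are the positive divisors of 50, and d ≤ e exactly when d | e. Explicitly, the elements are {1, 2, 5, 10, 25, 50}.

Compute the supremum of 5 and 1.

5

In the divisibility order, the join is the least common multiple: lcm(5, 1) = 5.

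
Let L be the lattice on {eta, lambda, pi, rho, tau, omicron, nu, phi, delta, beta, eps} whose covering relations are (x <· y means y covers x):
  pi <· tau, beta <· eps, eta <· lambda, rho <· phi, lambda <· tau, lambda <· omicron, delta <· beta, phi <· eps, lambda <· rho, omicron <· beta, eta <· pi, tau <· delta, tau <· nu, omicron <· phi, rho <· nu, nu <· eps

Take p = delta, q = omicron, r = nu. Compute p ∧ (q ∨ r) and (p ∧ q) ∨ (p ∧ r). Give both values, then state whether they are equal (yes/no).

delta; tau; no

q ∨ r = eps, so p ∧ (q ∨ r) = delta ∧ eps = delta.
p ∧ q = lambda and p ∧ r = tau, so (p ∧ q) ∨ (p ∧ r) = lambda ∨ tau = tau.
Equal: no.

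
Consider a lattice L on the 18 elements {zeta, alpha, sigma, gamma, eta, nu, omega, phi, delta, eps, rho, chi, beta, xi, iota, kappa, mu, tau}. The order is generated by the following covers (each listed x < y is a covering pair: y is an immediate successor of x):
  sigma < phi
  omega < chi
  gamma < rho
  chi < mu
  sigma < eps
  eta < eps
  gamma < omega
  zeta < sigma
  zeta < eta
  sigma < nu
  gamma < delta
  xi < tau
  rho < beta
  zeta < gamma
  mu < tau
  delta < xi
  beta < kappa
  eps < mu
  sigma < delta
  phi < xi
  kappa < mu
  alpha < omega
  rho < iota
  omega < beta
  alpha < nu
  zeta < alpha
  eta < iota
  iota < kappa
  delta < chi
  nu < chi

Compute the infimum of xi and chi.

Common lower bounds of {xi, chi}: delta, gamma, sigma, zeta.
The greatest among these is delta.

delta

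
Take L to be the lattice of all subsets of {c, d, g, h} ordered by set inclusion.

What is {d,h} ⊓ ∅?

Under ⊆, meet is intersection: {d,h} ∩ ∅ = ∅.

∅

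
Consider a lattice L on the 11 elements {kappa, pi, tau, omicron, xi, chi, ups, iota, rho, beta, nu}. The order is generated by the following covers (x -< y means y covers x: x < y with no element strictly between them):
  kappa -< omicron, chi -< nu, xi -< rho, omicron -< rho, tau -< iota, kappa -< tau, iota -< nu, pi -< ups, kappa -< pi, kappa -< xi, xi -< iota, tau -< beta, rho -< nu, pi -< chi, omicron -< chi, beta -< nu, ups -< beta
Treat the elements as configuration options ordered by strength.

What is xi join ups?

Common upper bounds of {xi, ups}: nu.
The least among these is nu.

nu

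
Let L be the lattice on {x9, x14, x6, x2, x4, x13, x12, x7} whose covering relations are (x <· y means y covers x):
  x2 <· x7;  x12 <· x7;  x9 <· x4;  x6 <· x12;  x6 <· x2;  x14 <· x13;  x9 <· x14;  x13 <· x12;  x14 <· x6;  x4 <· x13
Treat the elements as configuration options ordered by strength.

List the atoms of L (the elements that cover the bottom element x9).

The atoms are exactly the elements that cover x9: x14, x4.

x14, x4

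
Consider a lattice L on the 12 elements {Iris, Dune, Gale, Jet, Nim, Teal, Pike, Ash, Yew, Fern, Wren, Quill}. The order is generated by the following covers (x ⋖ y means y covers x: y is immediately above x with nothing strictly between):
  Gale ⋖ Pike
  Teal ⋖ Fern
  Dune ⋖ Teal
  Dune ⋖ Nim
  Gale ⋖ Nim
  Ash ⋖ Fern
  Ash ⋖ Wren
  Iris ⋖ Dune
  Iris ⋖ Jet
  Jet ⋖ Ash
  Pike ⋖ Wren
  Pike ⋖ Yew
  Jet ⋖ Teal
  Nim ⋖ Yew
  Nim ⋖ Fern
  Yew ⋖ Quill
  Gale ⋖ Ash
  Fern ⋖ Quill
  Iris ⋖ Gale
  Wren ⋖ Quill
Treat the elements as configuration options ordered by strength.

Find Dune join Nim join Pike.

Common upper bounds of {Dune, Nim, Pike}: Quill, Yew.
The least among these is Yew.

Yew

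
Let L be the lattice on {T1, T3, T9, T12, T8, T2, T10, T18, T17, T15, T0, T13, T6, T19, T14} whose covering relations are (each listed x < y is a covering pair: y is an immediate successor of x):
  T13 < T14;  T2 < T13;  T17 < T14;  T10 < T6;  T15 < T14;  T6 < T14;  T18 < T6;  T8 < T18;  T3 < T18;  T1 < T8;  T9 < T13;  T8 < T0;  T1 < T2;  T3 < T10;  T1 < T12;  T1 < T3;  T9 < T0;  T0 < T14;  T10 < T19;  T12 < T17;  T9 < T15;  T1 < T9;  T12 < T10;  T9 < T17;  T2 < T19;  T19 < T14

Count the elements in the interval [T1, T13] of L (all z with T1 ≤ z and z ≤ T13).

The interval [T1, T13] = {T1, T13, T2, T9}, which has 4 elements.

4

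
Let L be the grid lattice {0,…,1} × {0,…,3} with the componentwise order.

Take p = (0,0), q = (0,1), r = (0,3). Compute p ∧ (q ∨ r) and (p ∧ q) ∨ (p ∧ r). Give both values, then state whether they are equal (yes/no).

q ∨ r = (0,3), so p ∧ (q ∨ r) = (0,0) ∧ (0,3) = (0,0).
p ∧ q = (0,0) and p ∧ r = (0,0), so (p ∧ q) ∨ (p ∧ r) = (0,0) ∨ (0,0) = (0,0).
Equal: yes.

(0,0); (0,0); yes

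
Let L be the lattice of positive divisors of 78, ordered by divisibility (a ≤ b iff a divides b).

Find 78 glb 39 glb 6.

In the divisibility order, the meet is the greatest common divisor: gcd(78, 39, 6) = 3.

3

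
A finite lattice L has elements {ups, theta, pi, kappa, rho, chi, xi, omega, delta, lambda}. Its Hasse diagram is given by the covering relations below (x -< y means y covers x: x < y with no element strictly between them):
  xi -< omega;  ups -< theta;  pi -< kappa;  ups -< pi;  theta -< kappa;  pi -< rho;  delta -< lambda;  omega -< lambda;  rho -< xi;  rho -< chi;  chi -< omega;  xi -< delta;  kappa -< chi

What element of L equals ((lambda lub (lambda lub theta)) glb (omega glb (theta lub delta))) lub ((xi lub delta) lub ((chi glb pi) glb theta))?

lambda

lambda ∨ theta = lambda
lambda ∨ lambda = lambda
theta ∨ delta = lambda
omega ∧ lambda = omega
lambda ∧ omega = omega
xi ∨ delta = delta
chi ∧ pi = pi
pi ∧ theta = ups
delta ∨ ups = delta
omega ∨ delta = lambda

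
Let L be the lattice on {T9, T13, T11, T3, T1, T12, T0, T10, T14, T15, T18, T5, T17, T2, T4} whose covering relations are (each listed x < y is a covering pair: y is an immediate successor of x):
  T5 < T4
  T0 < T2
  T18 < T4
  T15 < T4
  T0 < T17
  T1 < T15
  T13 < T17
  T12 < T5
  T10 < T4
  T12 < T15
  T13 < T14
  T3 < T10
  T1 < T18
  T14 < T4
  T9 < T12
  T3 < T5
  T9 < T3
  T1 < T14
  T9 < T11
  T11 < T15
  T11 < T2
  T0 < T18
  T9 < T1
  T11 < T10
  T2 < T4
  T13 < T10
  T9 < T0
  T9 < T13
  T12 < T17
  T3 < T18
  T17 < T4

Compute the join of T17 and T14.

T4

Common upper bounds of {T17, T14}: T4.
The least among these is T4.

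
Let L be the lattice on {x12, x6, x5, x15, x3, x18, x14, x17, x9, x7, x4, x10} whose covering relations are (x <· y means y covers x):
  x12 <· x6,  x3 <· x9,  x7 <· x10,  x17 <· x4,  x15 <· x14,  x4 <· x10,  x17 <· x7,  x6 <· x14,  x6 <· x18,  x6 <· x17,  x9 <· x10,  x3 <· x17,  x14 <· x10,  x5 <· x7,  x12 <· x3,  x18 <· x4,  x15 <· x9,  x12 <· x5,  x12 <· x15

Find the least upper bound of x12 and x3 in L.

Common upper bounds of {x12, x3}: x10, x17, x3, x4, x7, x9.
The least among these is x3.

x3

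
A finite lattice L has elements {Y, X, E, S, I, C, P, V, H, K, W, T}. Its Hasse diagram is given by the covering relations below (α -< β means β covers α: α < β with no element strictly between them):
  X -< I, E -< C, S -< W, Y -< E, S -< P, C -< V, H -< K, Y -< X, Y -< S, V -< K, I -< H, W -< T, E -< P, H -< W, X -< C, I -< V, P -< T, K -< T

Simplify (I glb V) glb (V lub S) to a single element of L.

I ∧ V = I
V ∨ S = T
I ∧ T = I

I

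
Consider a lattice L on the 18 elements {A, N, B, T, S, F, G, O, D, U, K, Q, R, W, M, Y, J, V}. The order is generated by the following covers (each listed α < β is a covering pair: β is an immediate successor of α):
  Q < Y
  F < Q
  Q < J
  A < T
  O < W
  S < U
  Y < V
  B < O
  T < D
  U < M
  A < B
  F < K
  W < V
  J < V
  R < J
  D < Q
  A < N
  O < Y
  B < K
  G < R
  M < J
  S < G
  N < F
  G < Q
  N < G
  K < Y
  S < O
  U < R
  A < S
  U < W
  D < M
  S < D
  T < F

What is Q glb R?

G

Common lower bounds of {Q, R}: A, G, N, S.
The greatest among these is G.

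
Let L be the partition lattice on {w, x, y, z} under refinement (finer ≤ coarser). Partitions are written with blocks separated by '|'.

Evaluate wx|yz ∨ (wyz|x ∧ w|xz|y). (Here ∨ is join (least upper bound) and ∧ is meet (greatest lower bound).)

wyz|x ∧ w|xz|y = w|x|y|z
wx|yz ∨ w|x|y|z = wx|yz

wx|yz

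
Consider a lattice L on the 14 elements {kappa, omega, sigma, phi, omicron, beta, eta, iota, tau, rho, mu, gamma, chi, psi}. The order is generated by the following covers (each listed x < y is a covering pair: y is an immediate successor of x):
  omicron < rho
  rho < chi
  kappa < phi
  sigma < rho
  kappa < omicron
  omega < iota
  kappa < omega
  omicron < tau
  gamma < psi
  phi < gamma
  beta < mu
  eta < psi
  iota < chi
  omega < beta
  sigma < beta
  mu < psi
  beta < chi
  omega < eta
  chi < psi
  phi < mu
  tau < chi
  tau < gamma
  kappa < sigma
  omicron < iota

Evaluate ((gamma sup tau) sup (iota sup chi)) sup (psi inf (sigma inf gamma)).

psi

gamma ∨ tau = gamma
iota ∨ chi = chi
gamma ∨ chi = psi
sigma ∧ gamma = kappa
psi ∧ kappa = kappa
psi ∨ kappa = psi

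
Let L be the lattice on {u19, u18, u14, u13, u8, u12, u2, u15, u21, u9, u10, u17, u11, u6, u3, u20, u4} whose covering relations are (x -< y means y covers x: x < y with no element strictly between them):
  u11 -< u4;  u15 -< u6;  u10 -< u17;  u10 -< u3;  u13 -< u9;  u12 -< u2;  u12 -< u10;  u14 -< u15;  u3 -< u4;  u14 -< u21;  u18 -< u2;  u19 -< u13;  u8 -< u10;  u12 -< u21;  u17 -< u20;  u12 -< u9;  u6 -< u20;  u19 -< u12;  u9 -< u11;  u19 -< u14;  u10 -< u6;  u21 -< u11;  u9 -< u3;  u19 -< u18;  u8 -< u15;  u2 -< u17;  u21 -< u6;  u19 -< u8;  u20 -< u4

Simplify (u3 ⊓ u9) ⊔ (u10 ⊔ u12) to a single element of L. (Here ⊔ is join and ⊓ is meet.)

u3

u3 ∧ u9 = u9
u10 ∨ u12 = u10
u9 ∨ u10 = u3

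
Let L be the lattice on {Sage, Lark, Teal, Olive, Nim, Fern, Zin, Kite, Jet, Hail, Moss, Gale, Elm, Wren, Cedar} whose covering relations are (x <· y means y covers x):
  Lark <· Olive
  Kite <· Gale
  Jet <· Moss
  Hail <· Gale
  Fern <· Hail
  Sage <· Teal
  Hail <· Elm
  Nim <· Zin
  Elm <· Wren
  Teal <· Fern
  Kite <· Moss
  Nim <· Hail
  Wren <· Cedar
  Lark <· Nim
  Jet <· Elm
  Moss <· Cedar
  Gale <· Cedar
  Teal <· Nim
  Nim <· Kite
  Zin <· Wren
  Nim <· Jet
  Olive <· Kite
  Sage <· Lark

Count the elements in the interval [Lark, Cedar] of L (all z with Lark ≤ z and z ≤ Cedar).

The interval [Lark, Cedar] = {Cedar, Elm, Gale, Hail, Jet, Kite, Lark, Moss, Nim, Olive, Wren, Zin}, which has 12 elements.

12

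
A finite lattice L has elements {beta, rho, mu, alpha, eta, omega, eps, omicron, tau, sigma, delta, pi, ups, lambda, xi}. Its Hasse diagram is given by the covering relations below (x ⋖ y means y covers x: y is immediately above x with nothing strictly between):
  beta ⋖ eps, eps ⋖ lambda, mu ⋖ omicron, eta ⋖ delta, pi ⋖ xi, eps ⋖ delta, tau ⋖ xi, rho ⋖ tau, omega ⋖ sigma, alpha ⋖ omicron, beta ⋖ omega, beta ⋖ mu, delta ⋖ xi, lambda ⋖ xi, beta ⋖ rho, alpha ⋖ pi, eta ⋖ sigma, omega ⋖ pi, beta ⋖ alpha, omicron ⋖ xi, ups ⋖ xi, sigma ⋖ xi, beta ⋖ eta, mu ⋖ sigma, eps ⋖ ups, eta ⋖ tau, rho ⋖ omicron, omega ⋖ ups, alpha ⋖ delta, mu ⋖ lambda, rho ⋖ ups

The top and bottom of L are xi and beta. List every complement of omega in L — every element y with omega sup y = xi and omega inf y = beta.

Need y with omega ∨ y = xi and omega ∧ y = beta.
Checking each element gives: delta, lambda, omicron, tau.

delta, lambda, omicron, tau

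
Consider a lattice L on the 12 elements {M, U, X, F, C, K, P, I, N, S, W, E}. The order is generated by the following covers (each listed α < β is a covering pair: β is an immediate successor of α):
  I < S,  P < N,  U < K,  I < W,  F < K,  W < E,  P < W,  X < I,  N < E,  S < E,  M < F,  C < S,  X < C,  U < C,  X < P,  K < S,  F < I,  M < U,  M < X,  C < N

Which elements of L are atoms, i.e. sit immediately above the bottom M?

F, U, X

The atoms are exactly the elements that cover M: F, U, X.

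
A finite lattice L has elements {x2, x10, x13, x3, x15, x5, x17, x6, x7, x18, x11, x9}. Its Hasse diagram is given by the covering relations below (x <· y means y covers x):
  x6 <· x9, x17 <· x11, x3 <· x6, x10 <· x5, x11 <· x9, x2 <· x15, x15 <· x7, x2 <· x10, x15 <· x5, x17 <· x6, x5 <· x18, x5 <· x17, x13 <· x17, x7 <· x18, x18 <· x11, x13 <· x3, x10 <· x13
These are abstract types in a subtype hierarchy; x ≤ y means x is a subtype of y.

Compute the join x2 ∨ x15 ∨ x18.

Common upper bounds of {x2, x15, x18}: x11, x18, x9.
The least among these is x18.

x18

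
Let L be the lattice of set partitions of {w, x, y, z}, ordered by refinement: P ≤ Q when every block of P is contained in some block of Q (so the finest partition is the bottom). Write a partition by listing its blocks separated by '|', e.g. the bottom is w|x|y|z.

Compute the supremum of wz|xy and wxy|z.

wxyz

The join of wz|xy and wxy|z merges any blocks that overlap across the partitions, giving wxyz.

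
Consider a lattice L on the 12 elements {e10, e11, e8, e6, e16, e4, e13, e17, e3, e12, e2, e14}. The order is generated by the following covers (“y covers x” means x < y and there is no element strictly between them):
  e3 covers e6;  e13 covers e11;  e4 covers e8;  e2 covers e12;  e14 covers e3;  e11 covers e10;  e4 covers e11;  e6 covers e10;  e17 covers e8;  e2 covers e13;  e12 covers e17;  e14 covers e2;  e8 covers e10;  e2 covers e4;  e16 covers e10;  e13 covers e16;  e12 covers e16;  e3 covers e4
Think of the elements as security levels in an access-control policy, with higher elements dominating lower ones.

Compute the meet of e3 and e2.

e4

Common lower bounds of {e3, e2}: e10, e11, e4, e8.
The greatest among these is e4.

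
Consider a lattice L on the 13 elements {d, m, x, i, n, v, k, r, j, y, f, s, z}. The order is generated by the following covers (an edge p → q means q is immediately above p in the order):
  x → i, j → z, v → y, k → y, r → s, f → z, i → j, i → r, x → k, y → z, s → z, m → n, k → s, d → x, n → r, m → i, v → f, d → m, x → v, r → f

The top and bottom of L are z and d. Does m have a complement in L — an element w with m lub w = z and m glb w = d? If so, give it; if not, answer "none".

y

Need w with m ∨ w = z and m ∧ w = d.
Checking each element gives: y.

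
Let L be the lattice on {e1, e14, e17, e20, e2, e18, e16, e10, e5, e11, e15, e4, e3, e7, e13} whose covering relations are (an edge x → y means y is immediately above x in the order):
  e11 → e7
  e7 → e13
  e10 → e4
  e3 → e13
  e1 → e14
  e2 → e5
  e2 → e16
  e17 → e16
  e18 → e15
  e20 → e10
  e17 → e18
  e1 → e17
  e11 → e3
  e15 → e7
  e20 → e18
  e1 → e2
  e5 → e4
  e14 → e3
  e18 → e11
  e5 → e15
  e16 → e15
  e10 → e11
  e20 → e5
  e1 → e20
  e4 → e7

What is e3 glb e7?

Common lower bounds of {e3, e7}: e1, e10, e11, e17, e18, e20.
The greatest among these is e11.

e11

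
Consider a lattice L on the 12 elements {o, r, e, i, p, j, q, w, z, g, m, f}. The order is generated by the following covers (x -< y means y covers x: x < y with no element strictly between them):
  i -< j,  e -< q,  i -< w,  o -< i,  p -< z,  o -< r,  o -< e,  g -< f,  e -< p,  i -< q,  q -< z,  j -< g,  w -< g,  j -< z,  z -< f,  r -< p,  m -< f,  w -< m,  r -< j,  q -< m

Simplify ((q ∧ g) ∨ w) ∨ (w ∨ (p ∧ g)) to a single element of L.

q ∧ g = i
i ∨ w = w
p ∧ g = r
w ∨ r = g
w ∨ g = g

g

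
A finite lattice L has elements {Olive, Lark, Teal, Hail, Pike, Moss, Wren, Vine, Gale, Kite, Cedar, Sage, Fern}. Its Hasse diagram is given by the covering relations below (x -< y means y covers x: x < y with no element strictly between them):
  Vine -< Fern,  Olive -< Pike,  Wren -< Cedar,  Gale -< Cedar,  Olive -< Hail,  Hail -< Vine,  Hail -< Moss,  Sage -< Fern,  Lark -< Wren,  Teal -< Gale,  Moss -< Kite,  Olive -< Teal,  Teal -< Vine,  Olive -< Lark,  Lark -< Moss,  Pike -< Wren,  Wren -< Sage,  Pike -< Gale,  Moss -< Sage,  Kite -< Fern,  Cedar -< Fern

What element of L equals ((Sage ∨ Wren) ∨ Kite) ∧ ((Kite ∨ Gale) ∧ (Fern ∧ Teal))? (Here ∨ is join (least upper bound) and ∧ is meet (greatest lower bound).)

Teal

Sage ∨ Wren = Sage
Sage ∨ Kite = Fern
Kite ∨ Gale = Fern
Fern ∧ Teal = Teal
Fern ∧ Teal = Teal
Fern ∧ Teal = Teal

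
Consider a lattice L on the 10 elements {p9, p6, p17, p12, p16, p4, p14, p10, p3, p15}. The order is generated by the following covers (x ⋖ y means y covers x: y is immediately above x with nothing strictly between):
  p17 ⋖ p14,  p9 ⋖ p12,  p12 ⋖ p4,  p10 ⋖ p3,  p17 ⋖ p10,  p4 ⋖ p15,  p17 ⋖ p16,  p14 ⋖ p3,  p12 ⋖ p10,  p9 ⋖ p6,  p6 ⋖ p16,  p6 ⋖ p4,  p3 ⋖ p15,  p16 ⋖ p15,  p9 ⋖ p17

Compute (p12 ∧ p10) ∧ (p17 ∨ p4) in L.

p12 ∧ p10 = p12
p17 ∨ p4 = p15
p12 ∧ p15 = p12

p12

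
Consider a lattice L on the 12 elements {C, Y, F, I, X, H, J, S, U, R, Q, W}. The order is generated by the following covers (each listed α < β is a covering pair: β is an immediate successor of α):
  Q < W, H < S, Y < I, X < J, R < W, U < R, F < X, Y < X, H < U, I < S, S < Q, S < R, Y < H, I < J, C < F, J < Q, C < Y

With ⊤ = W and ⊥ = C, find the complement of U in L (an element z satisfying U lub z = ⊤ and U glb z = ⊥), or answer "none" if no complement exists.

F

Need z with U ∨ z = W and U ∧ z = C.
Checking each element gives: F.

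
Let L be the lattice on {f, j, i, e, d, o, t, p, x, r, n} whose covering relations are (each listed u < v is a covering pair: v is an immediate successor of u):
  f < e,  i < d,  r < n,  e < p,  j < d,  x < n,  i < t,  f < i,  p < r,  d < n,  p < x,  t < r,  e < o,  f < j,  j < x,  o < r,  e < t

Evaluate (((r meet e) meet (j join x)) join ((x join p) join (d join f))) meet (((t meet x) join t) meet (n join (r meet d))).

t

r ∧ e = e
j ∨ x = x
e ∧ x = e
x ∨ p = x
d ∨ f = d
x ∨ d = n
e ∨ n = n
t ∧ x = e
e ∨ t = t
r ∧ d = i
n ∨ i = n
t ∧ n = t
n ∧ t = t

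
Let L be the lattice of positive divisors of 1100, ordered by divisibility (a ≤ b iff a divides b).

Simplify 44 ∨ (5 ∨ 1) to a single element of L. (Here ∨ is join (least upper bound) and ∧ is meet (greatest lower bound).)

5 ∨ 1 = 5
44 ∨ 5 = 220

220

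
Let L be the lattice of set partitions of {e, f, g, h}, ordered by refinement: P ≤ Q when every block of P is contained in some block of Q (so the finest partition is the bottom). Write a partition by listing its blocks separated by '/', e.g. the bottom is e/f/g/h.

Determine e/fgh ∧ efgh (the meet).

e/fgh

Common lower bounds of {e/fgh, efgh}: e/f/g/h, e/f/gh, e/fg/h, e/fgh, e/fh/g.
The greatest among these is e/fgh.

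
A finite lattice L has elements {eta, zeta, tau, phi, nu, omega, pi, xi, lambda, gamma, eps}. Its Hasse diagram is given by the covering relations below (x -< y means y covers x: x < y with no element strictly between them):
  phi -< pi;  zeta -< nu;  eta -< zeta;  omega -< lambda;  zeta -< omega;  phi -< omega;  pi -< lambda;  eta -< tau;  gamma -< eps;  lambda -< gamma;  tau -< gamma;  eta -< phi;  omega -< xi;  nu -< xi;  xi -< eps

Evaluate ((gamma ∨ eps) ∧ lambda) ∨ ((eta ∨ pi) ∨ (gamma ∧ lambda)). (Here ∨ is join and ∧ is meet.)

lambda

gamma ∨ eps = eps
eps ∧ lambda = lambda
eta ∨ pi = pi
gamma ∧ lambda = lambda
pi ∨ lambda = lambda
lambda ∨ lambda = lambda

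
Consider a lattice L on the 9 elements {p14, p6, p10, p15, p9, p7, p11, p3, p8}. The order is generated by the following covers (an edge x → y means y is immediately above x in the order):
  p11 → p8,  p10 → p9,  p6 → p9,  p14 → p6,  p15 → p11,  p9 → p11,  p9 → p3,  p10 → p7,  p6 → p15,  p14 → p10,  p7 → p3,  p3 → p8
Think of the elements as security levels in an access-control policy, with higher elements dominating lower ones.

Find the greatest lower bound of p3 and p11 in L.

p9

Common lower bounds of {p3, p11}: p10, p14, p6, p9.
The greatest among these is p9.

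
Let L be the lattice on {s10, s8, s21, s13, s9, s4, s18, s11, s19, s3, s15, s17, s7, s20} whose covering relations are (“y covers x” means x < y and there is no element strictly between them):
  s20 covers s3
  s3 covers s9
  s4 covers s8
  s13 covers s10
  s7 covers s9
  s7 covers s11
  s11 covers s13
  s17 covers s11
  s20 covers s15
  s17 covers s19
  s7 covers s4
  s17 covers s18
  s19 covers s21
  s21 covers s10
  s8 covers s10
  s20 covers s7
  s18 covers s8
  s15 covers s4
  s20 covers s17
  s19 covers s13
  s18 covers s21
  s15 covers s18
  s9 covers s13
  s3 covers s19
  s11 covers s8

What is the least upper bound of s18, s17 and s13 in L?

Common upper bounds of {s18, s17, s13}: s17, s20.
The least among these is s17.

s17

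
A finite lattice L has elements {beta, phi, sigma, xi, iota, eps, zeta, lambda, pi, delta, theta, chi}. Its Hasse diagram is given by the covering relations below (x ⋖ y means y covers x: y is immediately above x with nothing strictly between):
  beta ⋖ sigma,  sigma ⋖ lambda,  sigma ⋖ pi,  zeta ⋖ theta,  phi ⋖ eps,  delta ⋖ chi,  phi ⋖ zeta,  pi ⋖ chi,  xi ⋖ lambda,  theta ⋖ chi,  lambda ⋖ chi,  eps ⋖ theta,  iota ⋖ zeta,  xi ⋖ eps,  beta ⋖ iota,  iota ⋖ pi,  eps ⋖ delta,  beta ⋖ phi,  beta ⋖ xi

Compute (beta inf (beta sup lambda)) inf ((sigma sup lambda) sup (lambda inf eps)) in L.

beta

beta ∨ lambda = lambda
beta ∧ lambda = beta
sigma ∨ lambda = lambda
lambda ∧ eps = xi
lambda ∨ xi = lambda
beta ∧ lambda = beta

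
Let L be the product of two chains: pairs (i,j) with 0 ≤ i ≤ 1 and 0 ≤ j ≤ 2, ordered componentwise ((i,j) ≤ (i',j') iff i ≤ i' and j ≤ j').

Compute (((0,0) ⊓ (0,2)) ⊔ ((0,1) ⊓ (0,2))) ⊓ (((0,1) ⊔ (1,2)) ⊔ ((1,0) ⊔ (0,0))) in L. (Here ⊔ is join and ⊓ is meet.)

(0,0) ∧ (0,2) = (0,0)
(0,1) ∧ (0,2) = (0,1)
(0,0) ∨ (0,1) = (0,1)
(0,1) ∨ (1,2) = (1,2)
(1,0) ∨ (0,0) = (1,0)
(1,2) ∨ (1,0) = (1,2)
(0,1) ∧ (1,2) = (0,1)

(0,1)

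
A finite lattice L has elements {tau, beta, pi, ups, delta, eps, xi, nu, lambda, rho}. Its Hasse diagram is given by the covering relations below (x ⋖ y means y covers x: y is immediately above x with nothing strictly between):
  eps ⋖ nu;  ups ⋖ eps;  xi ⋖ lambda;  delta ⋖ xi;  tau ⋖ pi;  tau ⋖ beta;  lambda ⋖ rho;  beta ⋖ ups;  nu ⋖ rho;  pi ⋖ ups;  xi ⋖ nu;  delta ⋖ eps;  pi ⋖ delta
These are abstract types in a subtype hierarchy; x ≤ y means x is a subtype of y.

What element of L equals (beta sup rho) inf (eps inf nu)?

beta ∨ rho = rho
eps ∧ nu = eps
rho ∧ eps = eps

eps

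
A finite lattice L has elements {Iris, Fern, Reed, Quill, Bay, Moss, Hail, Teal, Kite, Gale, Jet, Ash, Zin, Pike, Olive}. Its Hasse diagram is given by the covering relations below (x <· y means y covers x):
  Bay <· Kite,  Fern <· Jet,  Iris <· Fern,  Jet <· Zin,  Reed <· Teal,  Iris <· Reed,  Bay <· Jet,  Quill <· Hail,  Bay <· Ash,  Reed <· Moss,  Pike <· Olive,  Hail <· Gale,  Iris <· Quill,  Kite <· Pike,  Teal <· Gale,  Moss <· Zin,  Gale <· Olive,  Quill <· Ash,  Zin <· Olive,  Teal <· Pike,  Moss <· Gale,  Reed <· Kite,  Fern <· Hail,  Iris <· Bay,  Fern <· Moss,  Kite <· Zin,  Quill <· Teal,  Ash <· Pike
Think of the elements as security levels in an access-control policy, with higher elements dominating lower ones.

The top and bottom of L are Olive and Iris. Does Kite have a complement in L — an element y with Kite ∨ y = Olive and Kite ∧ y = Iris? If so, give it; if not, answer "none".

Need y with Kite ∨ y = Olive and Kite ∧ y = Iris.
Checking each element gives: Hail.

Hail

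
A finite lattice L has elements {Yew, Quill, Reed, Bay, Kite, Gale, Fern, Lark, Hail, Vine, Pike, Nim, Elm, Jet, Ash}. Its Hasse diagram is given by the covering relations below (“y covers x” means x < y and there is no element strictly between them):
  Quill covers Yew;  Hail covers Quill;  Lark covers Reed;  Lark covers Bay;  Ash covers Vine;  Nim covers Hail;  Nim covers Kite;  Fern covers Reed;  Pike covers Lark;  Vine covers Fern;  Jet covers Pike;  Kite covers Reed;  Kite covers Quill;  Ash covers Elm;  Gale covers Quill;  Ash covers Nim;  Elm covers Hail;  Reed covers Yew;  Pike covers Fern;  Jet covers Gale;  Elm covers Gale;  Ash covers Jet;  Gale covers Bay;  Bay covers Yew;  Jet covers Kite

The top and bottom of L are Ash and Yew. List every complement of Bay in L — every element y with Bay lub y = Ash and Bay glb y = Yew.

Nim, Vine

Need y with Bay ∨ y = Ash and Bay ∧ y = Yew.
Checking each element gives: Nim, Vine.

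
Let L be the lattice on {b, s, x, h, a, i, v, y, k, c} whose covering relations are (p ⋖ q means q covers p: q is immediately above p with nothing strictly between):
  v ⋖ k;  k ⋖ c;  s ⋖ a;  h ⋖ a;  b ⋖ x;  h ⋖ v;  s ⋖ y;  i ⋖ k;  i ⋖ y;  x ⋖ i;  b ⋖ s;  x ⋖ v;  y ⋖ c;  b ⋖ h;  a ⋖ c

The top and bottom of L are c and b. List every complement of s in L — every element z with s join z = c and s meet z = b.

Need z with s ∨ z = c and s ∧ z = b.
Checking each element gives: k, v.

k, v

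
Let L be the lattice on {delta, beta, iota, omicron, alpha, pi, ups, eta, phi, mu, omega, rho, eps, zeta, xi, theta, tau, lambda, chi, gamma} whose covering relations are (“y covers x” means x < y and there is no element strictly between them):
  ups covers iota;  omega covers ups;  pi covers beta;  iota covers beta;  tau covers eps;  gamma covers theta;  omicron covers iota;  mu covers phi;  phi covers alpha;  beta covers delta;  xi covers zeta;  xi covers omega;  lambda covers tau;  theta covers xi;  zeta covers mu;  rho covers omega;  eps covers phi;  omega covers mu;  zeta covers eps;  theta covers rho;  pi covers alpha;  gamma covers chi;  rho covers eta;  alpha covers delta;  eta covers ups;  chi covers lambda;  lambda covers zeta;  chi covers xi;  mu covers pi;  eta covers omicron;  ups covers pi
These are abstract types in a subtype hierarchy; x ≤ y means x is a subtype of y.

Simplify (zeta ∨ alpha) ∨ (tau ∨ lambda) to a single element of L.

zeta ∨ alpha = zeta
tau ∨ lambda = lambda
zeta ∨ lambda = lambda

lambda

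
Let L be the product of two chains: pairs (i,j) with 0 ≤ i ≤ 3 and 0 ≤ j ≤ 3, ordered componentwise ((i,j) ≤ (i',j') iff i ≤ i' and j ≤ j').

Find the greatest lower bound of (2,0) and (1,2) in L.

(1,0)

Common lower bounds of {(2,0), (1,2)}: (0,0), (1,0).
The greatest among these is (1,0).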